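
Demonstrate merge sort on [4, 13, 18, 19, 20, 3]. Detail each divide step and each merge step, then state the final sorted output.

Merge sort trace:

Split: [4, 13, 18, 19, 20, 3] -> [4, 13, 18] and [19, 20, 3]
  Split: [4, 13, 18] -> [4] and [13, 18]
    Split: [13, 18] -> [13] and [18]
    Merge: [13] + [18] -> [13, 18]
  Merge: [4] + [13, 18] -> [4, 13, 18]
  Split: [19, 20, 3] -> [19] and [20, 3]
    Split: [20, 3] -> [20] and [3]
    Merge: [20] + [3] -> [3, 20]
  Merge: [19] + [3, 20] -> [3, 19, 20]
Merge: [4, 13, 18] + [3, 19, 20] -> [3, 4, 13, 18, 19, 20]

Final sorted array: [3, 4, 13, 18, 19, 20]

The merge sort proceeds by recursively splitting the array and merging sorted halves.
After all merges, the sorted array is [3, 4, 13, 18, 19, 20].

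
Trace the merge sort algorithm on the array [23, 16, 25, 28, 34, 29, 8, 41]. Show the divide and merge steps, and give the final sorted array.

Merge sort trace:

Split: [23, 16, 25, 28, 34, 29, 8, 41] -> [23, 16, 25, 28] and [34, 29, 8, 41]
  Split: [23, 16, 25, 28] -> [23, 16] and [25, 28]
    Split: [23, 16] -> [23] and [16]
    Merge: [23] + [16] -> [16, 23]
    Split: [25, 28] -> [25] and [28]
    Merge: [25] + [28] -> [25, 28]
  Merge: [16, 23] + [25, 28] -> [16, 23, 25, 28]
  Split: [34, 29, 8, 41] -> [34, 29] and [8, 41]
    Split: [34, 29] -> [34] and [29]
    Merge: [34] + [29] -> [29, 34]
    Split: [8, 41] -> [8] and [41]
    Merge: [8] + [41] -> [8, 41]
  Merge: [29, 34] + [8, 41] -> [8, 29, 34, 41]
Merge: [16, 23, 25, 28] + [8, 29, 34, 41] -> [8, 16, 23, 25, 28, 29, 34, 41]

Final sorted array: [8, 16, 23, 25, 28, 29, 34, 41]

The merge sort proceeds by recursively splitting the array and merging sorted halves.
After all merges, the sorted array is [8, 16, 23, 25, 28, 29, 34, 41].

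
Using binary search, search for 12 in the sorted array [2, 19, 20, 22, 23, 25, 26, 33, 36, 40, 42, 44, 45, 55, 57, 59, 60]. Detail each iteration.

Binary search for 12 in [2, 19, 20, 22, 23, 25, 26, 33, 36, 40, 42, 44, 45, 55, 57, 59, 60]:

lo=0, hi=16, mid=8, arr[mid]=36 -> 36 > 12, search left half
lo=0, hi=7, mid=3, arr[mid]=22 -> 22 > 12, search left half
lo=0, hi=2, mid=1, arr[mid]=19 -> 19 > 12, search left half
lo=0, hi=0, mid=0, arr[mid]=2 -> 2 < 12, search right half
lo=1 > hi=0, target 12 not found

Binary search determines that 12 is not in the array after 4 comparisons. The search space was exhausted without finding the target.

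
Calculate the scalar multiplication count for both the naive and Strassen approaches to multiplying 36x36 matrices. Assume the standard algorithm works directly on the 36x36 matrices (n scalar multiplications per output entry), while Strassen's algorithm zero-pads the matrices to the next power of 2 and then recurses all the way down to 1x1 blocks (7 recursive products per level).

Matrix multiplication for 36x36 matrices:

Strassen's algorithm requires power-of-2 dimensions. Pad 36x36 to 64x64 (next power of 2).

Standard algorithm: 36^3 = 46656 multiplications
Strassen's algorithm: 7^(log2(64)) = 7^6 = 117649 multiplications
Difference: 46656 - 117649 = -70993 (Strassen uses MORE here due to padding overhead — for small or just-over-power-of-2 n, padding can outweigh the per-level savings)

Standard: 46656 multiplications (36^3). Strassen: 117649 multiplications (7^6, after padding to 64x64). Strassen reduces 8 recursive multiplications to 7 at each level.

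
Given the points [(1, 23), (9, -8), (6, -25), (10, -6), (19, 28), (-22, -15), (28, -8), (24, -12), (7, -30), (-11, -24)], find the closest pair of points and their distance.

Computing all pairwise distances among 10 points:

d((1, 23), (9, -8)) = 32.0156
d((1, 23), (6, -25)) = 48.2597
d((1, 23), (10, -6)) = 30.3645
d((1, 23), (19, 28)) = 18.6815
d((1, 23), (-22, -15)) = 44.4185
d((1, 23), (28, -8)) = 41.1096
d((1, 23), (24, -12)) = 41.8808
d((1, 23), (7, -30)) = 53.3385
d((1, 23), (-11, -24)) = 48.5077
d((9, -8), (6, -25)) = 17.2627
d((9, -8), (10, -6)) = 2.2361 <-- minimum
d((9, -8), (19, 28)) = 37.3631
d((9, -8), (-22, -15)) = 31.7805
d((9, -8), (28, -8)) = 19.0
d((9, -8), (24, -12)) = 15.5242
d((9, -8), (7, -30)) = 22.0907
d((9, -8), (-11, -24)) = 25.6125
d((6, -25), (10, -6)) = 19.4165
d((6, -25), (19, 28)) = 54.5711
d((6, -25), (-22, -15)) = 29.7321
d((6, -25), (28, -8)) = 27.8029
d((6, -25), (24, -12)) = 22.2036
d((6, -25), (7, -30)) = 5.099
d((6, -25), (-11, -24)) = 17.0294
d((10, -6), (19, 28)) = 35.171
d((10, -6), (-22, -15)) = 33.2415
d((10, -6), (28, -8)) = 18.1108
d((10, -6), (24, -12)) = 15.2315
d((10, -6), (7, -30)) = 24.1868
d((10, -6), (-11, -24)) = 27.6586
d((19, 28), (-22, -15)) = 59.4138
d((19, 28), (28, -8)) = 37.108
d((19, 28), (24, -12)) = 40.3113
d((19, 28), (7, -30)) = 59.2284
d((19, 28), (-11, -24)) = 60.0333
d((-22, -15), (28, -8)) = 50.4876
d((-22, -15), (24, -12)) = 46.0977
d((-22, -15), (7, -30)) = 32.6497
d((-22, -15), (-11, -24)) = 14.2127
d((28, -8), (24, -12)) = 5.6569
d((28, -8), (7, -30)) = 30.4138
d((28, -8), (-11, -24)) = 42.1545
d((24, -12), (7, -30)) = 24.7588
d((24, -12), (-11, -24)) = 37.0
d((7, -30), (-11, -24)) = 18.9737

Closest pair: (9, -8) and (10, -6) with distance 2.2361

The closest pair is (9, -8) and (10, -6) with Euclidean distance 2.2361. For 10 points, brute-force pairwise comparison is shown above. For large n, the divide-and-conquer algorithm (sort by x, recurse on halves, check the dividing strip) achieves O(n log n).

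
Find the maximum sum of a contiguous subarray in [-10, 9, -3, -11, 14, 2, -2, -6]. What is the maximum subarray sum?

Using Kadane's algorithm on [-10, 9, -3, -11, 14, 2, -2, -6]:

Scanning through the array:
Position 1 (value 9): max_ending_here = 9, max_so_far = 9
Position 2 (value -3): max_ending_here = 6, max_so_far = 9
Position 3 (value -11): max_ending_here = -5, max_so_far = 9
Position 4 (value 14): max_ending_here = 14, max_so_far = 14
Position 5 (value 2): max_ending_here = 16, max_so_far = 16
Position 6 (value -2): max_ending_here = 14, max_so_far = 16
Position 7 (value -6): max_ending_here = 8, max_so_far = 16

Maximum subarray: [14, 2]
Maximum sum: 16

The maximum subarray is [14, 2] with sum 16. This subarray runs from index 4 to index 5.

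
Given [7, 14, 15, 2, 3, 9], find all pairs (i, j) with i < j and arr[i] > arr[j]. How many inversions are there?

Finding inversions in [7, 14, 15, 2, 3, 9]:

(0, 3): arr[0]=7 > arr[3]=2
(0, 4): arr[0]=7 > arr[4]=3
(1, 3): arr[1]=14 > arr[3]=2
(1, 4): arr[1]=14 > arr[4]=3
(1, 5): arr[1]=14 > arr[5]=9
(2, 3): arr[2]=15 > arr[3]=2
(2, 4): arr[2]=15 > arr[4]=3
(2, 5): arr[2]=15 > arr[5]=9

Total inversions: 8

The array has 8 inversion(s): (0,3), (0,4), (1,3), (1,4), (1,5), (2,3), (2,4), (2,5). Each pair (i,j) satisfies i < j and arr[i] > arr[j].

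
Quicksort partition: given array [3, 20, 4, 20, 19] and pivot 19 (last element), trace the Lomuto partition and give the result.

Lomuto partition with pivot = 19:

Initial array: [3, 20, 4, 20, 19]

arr[0]=3 <= 19: swap with position 0, array becomes [3, 20, 4, 20, 19]
arr[1]=20 > 19: no swap
arr[2]=4 <= 19: swap with position 1, array becomes [3, 4, 20, 20, 19]
arr[3]=20 > 19: no swap

Place pivot at position 2: [3, 4, 19, 20, 20]
Pivot position: 2

After partitioning with pivot 19, the array becomes [3, 4, 19, 20, 20]. The pivot is placed at index 2. All elements to the left of the pivot are <= 19, and all elements to the right are > 19.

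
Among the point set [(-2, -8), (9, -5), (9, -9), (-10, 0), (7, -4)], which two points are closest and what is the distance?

Computing all pairwise distances among 5 points:

d((-2, -8), (9, -5)) = 11.4018
d((-2, -8), (9, -9)) = 11.0454
d((-2, -8), (-10, 0)) = 11.3137
d((-2, -8), (7, -4)) = 9.8489
d((9, -5), (9, -9)) = 4.0
d((9, -5), (-10, 0)) = 19.6469
d((9, -5), (7, -4)) = 2.2361 <-- minimum
d((9, -9), (-10, 0)) = 21.0238
d((9, -9), (7, -4)) = 5.3852
d((-10, 0), (7, -4)) = 17.4642

Closest pair: (9, -5) and (7, -4) with distance 2.2361

The closest pair is (9, -5) and (7, -4) with Euclidean distance 2.2361. For 5 points, brute-force pairwise comparison is shown above. For large n, the divide-and-conquer algorithm (sort by x, recurse on halves, check the dividing strip) achieves O(n log n).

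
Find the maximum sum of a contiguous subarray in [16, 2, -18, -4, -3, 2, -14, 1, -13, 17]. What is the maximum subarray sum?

Using Kadane's algorithm on [16, 2, -18, -4, -3, 2, -14, 1, -13, 17]:

Scanning through the array:
Position 1 (value 2): max_ending_here = 18, max_so_far = 18
Position 2 (value -18): max_ending_here = 0, max_so_far = 18
Position 3 (value -4): max_ending_here = -4, max_so_far = 18
Position 4 (value -3): max_ending_here = -3, max_so_far = 18
Position 5 (value 2): max_ending_here = 2, max_so_far = 18
Position 6 (value -14): max_ending_here = -12, max_so_far = 18
Position 7 (value 1): max_ending_here = 1, max_so_far = 18
Position 8 (value -13): max_ending_here = -12, max_so_far = 18
Position 9 (value 17): max_ending_here = 17, max_so_far = 18

Maximum subarray: [16, 2]
Maximum sum: 18

The maximum subarray is [16, 2] with sum 18. This subarray runs from index 0 to index 1.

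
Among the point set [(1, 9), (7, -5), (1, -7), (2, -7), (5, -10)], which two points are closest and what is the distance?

Computing all pairwise distances among 5 points:

d((1, 9), (7, -5)) = 15.2315
d((1, 9), (1, -7)) = 16.0
d((1, 9), (2, -7)) = 16.0312
d((1, 9), (5, -10)) = 19.4165
d((7, -5), (1, -7)) = 6.3246
d((7, -5), (2, -7)) = 5.3852
d((7, -5), (5, -10)) = 5.3852
d((1, -7), (2, -7)) = 1.0 <-- minimum
d((1, -7), (5, -10)) = 5.0
d((2, -7), (5, -10)) = 4.2426

Closest pair: (1, -7) and (2, -7) with distance 1.0

The closest pair is (1, -7) and (2, -7) with Euclidean distance 1.0. For 5 points, brute-force pairwise comparison is shown above. For large n, the divide-and-conquer algorithm (sort by x, recurse on halves, check the dividing strip) achieves O(n log n).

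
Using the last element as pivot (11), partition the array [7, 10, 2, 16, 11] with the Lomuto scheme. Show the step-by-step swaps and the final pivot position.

Lomuto partition with pivot = 11:

Initial array: [7, 10, 2, 16, 11]

arr[0]=7 <= 11: swap with position 0, array becomes [7, 10, 2, 16, 11]
arr[1]=10 <= 11: swap with position 1, array becomes [7, 10, 2, 16, 11]
arr[2]=2 <= 11: swap with position 2, array becomes [7, 10, 2, 16, 11]
arr[3]=16 > 11: no swap

Place pivot at position 3: [7, 10, 2, 11, 16]
Pivot position: 3

After partitioning with pivot 11, the array becomes [7, 10, 2, 11, 16]. The pivot is placed at index 3. All elements to the left of the pivot are <= 11, and all elements to the right are > 11.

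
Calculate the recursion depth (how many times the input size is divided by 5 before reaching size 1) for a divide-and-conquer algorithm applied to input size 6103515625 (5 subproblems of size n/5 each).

For divide and conquer with division factor 5:

Problem sizes at each level:
Level 0: 6103515625
Level 1: 1220703125
Level 2: 244140625
Level 3: 48828125
Level 4: 9765625
Level 5: 1953125
Level 6: 390625
Level 7: 78125
Level 8: 15625
Level 9: 3125
Level 10: 625
Level 11: 125
Level 12: 25
Level 13: 5
Level 14: 1

The root is level 0 and the size-1 base case is level 14 (the tree spans levels 0 through 14, i.e. 15 levels counting the root), so the depth is the number of divisions: log_5(6103515625) = 14

The recursion tree depth is log_5(6103515625) = 14. At each level, the problem size is divided by 5, so it takes 14 divisions to reduce to a base case of size 1. The algorithm makes 5 recursive calls at each level.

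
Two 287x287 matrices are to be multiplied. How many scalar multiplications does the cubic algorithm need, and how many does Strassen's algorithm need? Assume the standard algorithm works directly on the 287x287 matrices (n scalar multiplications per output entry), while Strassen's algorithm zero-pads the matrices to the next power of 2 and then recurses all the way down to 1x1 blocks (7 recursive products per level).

Matrix multiplication for 287x287 matrices:

Strassen's algorithm requires power-of-2 dimensions. Pad 287x287 to 512x512 (next power of 2).

Standard algorithm: 287^3 = 23639903 multiplications
Strassen's algorithm: 7^(log2(512)) = 7^9 = 40353607 multiplications
Difference: 23639903 - 40353607 = -16713704 (Strassen uses MORE here due to padding overhead — for small or just-over-power-of-2 n, padding can outweigh the per-level savings)

Standard: 23639903 multiplications (287^3). Strassen: 40353607 multiplications (7^9, after padding to 512x512). Strassen reduces 8 recursive multiplications to 7 at each level.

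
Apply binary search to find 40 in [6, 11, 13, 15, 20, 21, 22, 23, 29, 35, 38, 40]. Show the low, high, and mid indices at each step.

Binary search for 40 in [6, 11, 13, 15, 20, 21, 22, 23, 29, 35, 38, 40]:

lo=0, hi=11, mid=5, arr[mid]=21 -> 21 < 40, search right half
lo=6, hi=11, mid=8, arr[mid]=29 -> 29 < 40, search right half
lo=9, hi=11, mid=10, arr[mid]=38 -> 38 < 40, search right half
lo=11, hi=11, mid=11, arr[mid]=40 -> Found target at index 11!

Binary search finds 40 at index 11 after 4 comparisons. The search repeatedly halves the search space by comparing with the middle element.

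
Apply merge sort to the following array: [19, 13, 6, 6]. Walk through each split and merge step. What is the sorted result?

Merge sort trace:

Split: [19, 13, 6, 6] -> [19, 13] and [6, 6]
  Split: [19, 13] -> [19] and [13]
  Merge: [19] + [13] -> [13, 19]
  Split: [6, 6] -> [6] and [6]
  Merge: [6] + [6] -> [6, 6]
Merge: [13, 19] + [6, 6] -> [6, 6, 13, 19]

Final sorted array: [6, 6, 13, 19]

The merge sort proceeds by recursively splitting the array and merging sorted halves.
After all merges, the sorted array is [6, 6, 13, 19].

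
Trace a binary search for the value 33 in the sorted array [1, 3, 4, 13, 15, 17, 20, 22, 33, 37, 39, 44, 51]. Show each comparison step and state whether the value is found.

Binary search for 33 in [1, 3, 4, 13, 15, 17, 20, 22, 33, 37, 39, 44, 51]:

lo=0, hi=12, mid=6, arr[mid]=20 -> 20 < 33, search right half
lo=7, hi=12, mid=9, arr[mid]=37 -> 37 > 33, search left half
lo=7, hi=8, mid=7, arr[mid]=22 -> 22 < 33, search right half
lo=8, hi=8, mid=8, arr[mid]=33 -> Found target at index 8!

Binary search finds 33 at index 8 after 4 comparisons. The search repeatedly halves the search space by comparing with the middle element.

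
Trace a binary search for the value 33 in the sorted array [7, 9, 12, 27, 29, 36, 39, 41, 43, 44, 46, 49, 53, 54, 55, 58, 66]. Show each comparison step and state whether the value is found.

Binary search for 33 in [7, 9, 12, 27, 29, 36, 39, 41, 43, 44, 46, 49, 53, 54, 55, 58, 66]:

lo=0, hi=16, mid=8, arr[mid]=43 -> 43 > 33, search left half
lo=0, hi=7, mid=3, arr[mid]=27 -> 27 < 33, search right half
lo=4, hi=7, mid=5, arr[mid]=36 -> 36 > 33, search left half
lo=4, hi=4, mid=4, arr[mid]=29 -> 29 < 33, search right half
lo=5 > hi=4, target 33 not found

Binary search determines that 33 is not in the array after 4 comparisons. The search space was exhausted without finding the target.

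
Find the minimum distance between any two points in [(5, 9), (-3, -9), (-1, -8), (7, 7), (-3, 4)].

Computing all pairwise distances among 5 points:

d((5, 9), (-3, -9)) = 19.6977
d((5, 9), (-1, -8)) = 18.0278
d((5, 9), (7, 7)) = 2.8284
d((5, 9), (-3, 4)) = 9.434
d((-3, -9), (-1, -8)) = 2.2361 <-- minimum
d((-3, -9), (7, 7)) = 18.868
d((-3, -9), (-3, 4)) = 13.0
d((-1, -8), (7, 7)) = 17.0
d((-1, -8), (-3, 4)) = 12.1655
d((7, 7), (-3, 4)) = 10.4403

Closest pair: (-3, -9) and (-1, -8) with distance 2.2361

The closest pair is (-3, -9) and (-1, -8) with Euclidean distance 2.2361. For 5 points, brute-force pairwise comparison is shown above. For large n, the divide-and-conquer algorithm (sort by x, recurse on halves, check the dividing strip) achieves O(n log n).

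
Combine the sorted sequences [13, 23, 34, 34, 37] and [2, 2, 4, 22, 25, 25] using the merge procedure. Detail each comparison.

Merging process:

Compare 13 vs 2: take 2 from right. Merged: [2]
Compare 13 vs 2: take 2 from right. Merged: [2, 2]
Compare 13 vs 4: take 4 from right. Merged: [2, 2, 4]
Compare 13 vs 22: take 13 from left. Merged: [2, 2, 4, 13]
Compare 23 vs 22: take 22 from right. Merged: [2, 2, 4, 13, 22]
Compare 23 vs 25: take 23 from left. Merged: [2, 2, 4, 13, 22, 23]
Compare 34 vs 25: take 25 from right. Merged: [2, 2, 4, 13, 22, 23, 25]
Compare 34 vs 25: take 25 from right. Merged: [2, 2, 4, 13, 22, 23, 25, 25]
Append remaining from left: [34, 34, 37]. Merged: [2, 2, 4, 13, 22, 23, 25, 25, 34, 34, 37]

Final merged array: [2, 2, 4, 13, 22, 23, 25, 25, 34, 34, 37]
Total comparisons: 8

The merged array is [2, 2, 4, 13, 22, 23, 25, 25, 34, 34, 37], requiring 8 comparisons. The merge step runs in O(n) time where n is the total number of elements.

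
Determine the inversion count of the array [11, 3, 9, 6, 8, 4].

Finding inversions in [11, 3, 9, 6, 8, 4]:

(0, 1): arr[0]=11 > arr[1]=3
(0, 2): arr[0]=11 > arr[2]=9
(0, 3): arr[0]=11 > arr[3]=6
(0, 4): arr[0]=11 > arr[4]=8
(0, 5): arr[0]=11 > arr[5]=4
(2, 3): arr[2]=9 > arr[3]=6
(2, 4): arr[2]=9 > arr[4]=8
(2, 5): arr[2]=9 > arr[5]=4
(3, 5): arr[3]=6 > arr[5]=4
(4, 5): arr[4]=8 > arr[5]=4

Total inversions: 10

The array has 10 inversion(s): (0,1), (0,2), (0,3), (0,4), (0,5), (2,3), (2,4), (2,5), (3,5), (4,5). Each pair (i,j) satisfies i < j and arr[i] > arr[j].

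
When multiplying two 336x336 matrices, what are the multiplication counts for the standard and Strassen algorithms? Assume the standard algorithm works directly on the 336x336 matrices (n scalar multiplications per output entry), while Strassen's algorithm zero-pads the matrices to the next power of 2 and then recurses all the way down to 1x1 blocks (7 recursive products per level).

Matrix multiplication for 336x336 matrices:

Strassen's algorithm requires power-of-2 dimensions. Pad 336x336 to 512x512 (next power of 2).

Standard algorithm: 336^3 = 37933056 multiplications
Strassen's algorithm: 7^(log2(512)) = 7^9 = 40353607 multiplications
Difference: 37933056 - 40353607 = -2420551 (Strassen uses MORE here due to padding overhead — for small or just-over-power-of-2 n, padding can outweigh the per-level savings)

Standard: 37933056 multiplications (336^3). Strassen: 40353607 multiplications (7^9, after padding to 512x512). Strassen reduces 8 recursive multiplications to 7 at each level.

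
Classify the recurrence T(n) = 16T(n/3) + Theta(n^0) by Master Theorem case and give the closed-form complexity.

Master Theorem for T(n) = 16T(n/3) + O(n^0):

a = 16, b = 3, c = 0
log_b(a) = log_3(16) = 2.5237

Case 1: c = 0 < log_3(16) = 2.5237
T(n) = O(n^(log_3 16))

For T(n) = 16T(n/3) + O(n^0): log_3(16) = 2.5237. This is Case 1 of the Master Theorem (c < log_b(a), work dominated by leaves), giving O(n^(log_3 16)).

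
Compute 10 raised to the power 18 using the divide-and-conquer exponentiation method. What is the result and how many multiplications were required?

Computing 10^18 by squaring (build up from 10^1; each line after the first costs one multiplication):

10^1 = 10
10^2 = (10^1)^2 = 10^2 = 100
10^4 = (10^2)^2 = 100^2 = 10000
10^8 = (10^4)^2 = 10000^2 = 100000000
10^9 = 10 * 10^8 = 10 * 100000000 = 1000000000
10^18 = (10^9)^2 = 1000000000^2 = 1000000000000000000

Result: 1000000000000000000
Multiplications needed: 5 (5 lines after 10^1)

10^18 = 1000000000000000000. Using exponentiation by squaring, this requires 5 multiplications. The key idea: if the exponent is even, square the half-power; if odd, multiply by the base once.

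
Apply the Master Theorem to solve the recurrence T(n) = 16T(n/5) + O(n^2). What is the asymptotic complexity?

Master Theorem for T(n) = 16T(n/5) + O(n^2):

a = 16, b = 5, c = 2
log_b(a) = log_5(16) = 1.7227

Case 3: c = 2 > log_5(16) = 1.7227
T(n) = O(n^2) = O(n^2)

For T(n) = 16T(n/5) + O(n^2): log_5(16) = 1.7227. This is Case 3 of the Master Theorem (c > log_b(a), work dominated by root), giving O(n^2).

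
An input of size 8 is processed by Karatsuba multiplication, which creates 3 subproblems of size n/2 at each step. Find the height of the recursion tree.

For divide and conquer with division factor 2:

Problem sizes at each level:
Level 0: 8
Level 1: 4
Level 2: 2
Level 3: 1

The root is level 0 and the size-1 base case is level 3 (the tree spans levels 0 through 3, i.e. 4 levels counting the root), so the depth is the number of divisions: log_2(8) = 3

The recursion tree depth is log_2(8) = 3. At each level, the problem size is divided by 2, so it takes 3 divisions to reduce to a base case of size 1. The algorithm makes 3 recursive calls at each level.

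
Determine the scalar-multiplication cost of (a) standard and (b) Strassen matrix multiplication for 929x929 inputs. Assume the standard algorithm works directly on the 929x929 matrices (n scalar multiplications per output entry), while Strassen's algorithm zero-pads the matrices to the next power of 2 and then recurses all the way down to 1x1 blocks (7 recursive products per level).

Matrix multiplication for 929x929 matrices:

Strassen's algorithm requires power-of-2 dimensions. Pad 929x929 to 1024x1024 (next power of 2).

Standard algorithm: 929^3 = 801765089 multiplications
Strassen's algorithm: 7^(log2(1024)) = 7^10 = 282475249 multiplications
Savings: 801765089 - 282475249 = 519289840 multiplications

Standard: 801765089 multiplications (929^3). Strassen: 282475249 multiplications (7^10, after padding to 1024x1024). Strassen reduces 8 recursive multiplications to 7 at each level.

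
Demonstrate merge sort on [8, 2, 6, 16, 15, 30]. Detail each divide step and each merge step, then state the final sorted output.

Merge sort trace:

Split: [8, 2, 6, 16, 15, 30] -> [8, 2, 6] and [16, 15, 30]
  Split: [8, 2, 6] -> [8] and [2, 6]
    Split: [2, 6] -> [2] and [6]
    Merge: [2] + [6] -> [2, 6]
  Merge: [8] + [2, 6] -> [2, 6, 8]
  Split: [16, 15, 30] -> [16] and [15, 30]
    Split: [15, 30] -> [15] and [30]
    Merge: [15] + [30] -> [15, 30]
  Merge: [16] + [15, 30] -> [15, 16, 30]
Merge: [2, 6, 8] + [15, 16, 30] -> [2, 6, 8, 15, 16, 30]

Final sorted array: [2, 6, 8, 15, 16, 30]

The merge sort proceeds by recursively splitting the array and merging sorted halves.
After all merges, the sorted array is [2, 6, 8, 15, 16, 30].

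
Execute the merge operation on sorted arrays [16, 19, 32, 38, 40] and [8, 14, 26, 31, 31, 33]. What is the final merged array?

Merging process:

Compare 16 vs 8: take 8 from right. Merged: [8]
Compare 16 vs 14: take 14 from right. Merged: [8, 14]
Compare 16 vs 26: take 16 from left. Merged: [8, 14, 16]
Compare 19 vs 26: take 19 from left. Merged: [8, 14, 16, 19]
Compare 32 vs 26: take 26 from right. Merged: [8, 14, 16, 19, 26]
Compare 32 vs 31: take 31 from right. Merged: [8, 14, 16, 19, 26, 31]
Compare 32 vs 31: take 31 from right. Merged: [8, 14, 16, 19, 26, 31, 31]
Compare 32 vs 33: take 32 from left. Merged: [8, 14, 16, 19, 26, 31, 31, 32]
Compare 38 vs 33: take 33 from right. Merged: [8, 14, 16, 19, 26, 31, 31, 32, 33]
Append remaining from left: [38, 40]. Merged: [8, 14, 16, 19, 26, 31, 31, 32, 33, 38, 40]

Final merged array: [8, 14, 16, 19, 26, 31, 31, 32, 33, 38, 40]
Total comparisons: 9

The merged array is [8, 14, 16, 19, 26, 31, 31, 32, 33, 38, 40], requiring 9 comparisons. The merge step runs in O(n) time where n is the total number of elements.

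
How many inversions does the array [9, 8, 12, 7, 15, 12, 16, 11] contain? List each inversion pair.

Finding inversions in [9, 8, 12, 7, 15, 12, 16, 11]:

(0, 1): arr[0]=9 > arr[1]=8
(0, 3): arr[0]=9 > arr[3]=7
(1, 3): arr[1]=8 > arr[3]=7
(2, 3): arr[2]=12 > arr[3]=7
(2, 7): arr[2]=12 > arr[7]=11
(4, 5): arr[4]=15 > arr[5]=12
(4, 7): arr[4]=15 > arr[7]=11
(5, 7): arr[5]=12 > arr[7]=11
(6, 7): arr[6]=16 > arr[7]=11

Total inversions: 9

The array has 9 inversion(s): (0,1), (0,3), (1,3), (2,3), (2,7), (4,5), (4,7), (5,7), (6,7). Each pair (i,j) satisfies i < j and arr[i] > arr[j].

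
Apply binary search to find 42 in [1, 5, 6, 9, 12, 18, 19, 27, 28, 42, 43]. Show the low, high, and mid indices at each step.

Binary search for 42 in [1, 5, 6, 9, 12, 18, 19, 27, 28, 42, 43]:

lo=0, hi=10, mid=5, arr[mid]=18 -> 18 < 42, search right half
lo=6, hi=10, mid=8, arr[mid]=28 -> 28 < 42, search right half
lo=9, hi=10, mid=9, arr[mid]=42 -> Found target at index 9!

Binary search finds 42 at index 9 after 3 comparisons. The search repeatedly halves the search space by comparing with the middle element.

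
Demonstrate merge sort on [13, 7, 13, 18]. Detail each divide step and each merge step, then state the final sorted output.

Merge sort trace:

Split: [13, 7, 13, 18] -> [13, 7] and [13, 18]
  Split: [13, 7] -> [13] and [7]
  Merge: [13] + [7] -> [7, 13]
  Split: [13, 18] -> [13] and [18]
  Merge: [13] + [18] -> [13, 18]
Merge: [7, 13] + [13, 18] -> [7, 13, 13, 18]

Final sorted array: [7, 13, 13, 18]

The merge sort proceeds by recursively splitting the array and merging sorted halves.
After all merges, the sorted array is [7, 13, 13, 18].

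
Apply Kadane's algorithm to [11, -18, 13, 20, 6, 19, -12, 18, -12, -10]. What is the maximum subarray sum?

Using Kadane's algorithm on [11, -18, 13, 20, 6, 19, -12, 18, -12, -10]:

Scanning through the array:
Position 1 (value -18): max_ending_here = -7, max_so_far = 11
Position 2 (value 13): max_ending_here = 13, max_so_far = 13
Position 3 (value 20): max_ending_here = 33, max_so_far = 33
Position 4 (value 6): max_ending_here = 39, max_so_far = 39
Position 5 (value 19): max_ending_here = 58, max_so_far = 58
Position 6 (value -12): max_ending_here = 46, max_so_far = 58
Position 7 (value 18): max_ending_here = 64, max_so_far = 64
Position 8 (value -12): max_ending_here = 52, max_so_far = 64
Position 9 (value -10): max_ending_here = 42, max_so_far = 64

Maximum subarray: [13, 20, 6, 19, -12, 18]
Maximum sum: 64

The maximum subarray is [13, 20, 6, 19, -12, 18] with sum 64. This subarray runs from index 2 to index 7.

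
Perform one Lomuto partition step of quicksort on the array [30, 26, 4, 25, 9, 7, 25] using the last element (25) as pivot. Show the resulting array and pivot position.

Lomuto partition with pivot = 25:

Initial array: [30, 26, 4, 25, 9, 7, 25]

arr[0]=30 > 25: no swap
arr[1]=26 > 25: no swap
arr[2]=4 <= 25: swap with position 0, array becomes [4, 26, 30, 25, 9, 7, 25]
arr[3]=25 <= 25: swap with position 1, array becomes [4, 25, 30, 26, 9, 7, 25]
arr[4]=9 <= 25: swap with position 2, array becomes [4, 25, 9, 26, 30, 7, 25]
arr[5]=7 <= 25: swap with position 3, array becomes [4, 25, 9, 7, 30, 26, 25]

Place pivot at position 4: [4, 25, 9, 7, 25, 26, 30]
Pivot position: 4

After partitioning with pivot 25, the array becomes [4, 25, 9, 7, 25, 26, 30]. The pivot is placed at index 4. All elements to the left of the pivot are <= 25, and all elements to the right are > 25.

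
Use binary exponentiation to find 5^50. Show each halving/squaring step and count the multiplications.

Computing 5^50 by squaring (build up from 5^1; each line after the first costs one multiplication):

5^1 = 5
5^2 = (5^1)^2 = 5^2 = 25
5^3 = 5 * 5^2 = 5 * 25 = 125
5^6 = (5^3)^2 = 125^2 = 15625
5^12 = (5^6)^2 = 15625^2 = 244140625
5^24 = (5^12)^2 = 244140625^2 = 59604644775390625
5^25 = 5 * 5^24 = 5 * 59604644775390625 = 298023223876953125
5^50 = (5^25)^2 = 298023223876953125^2 = 88817841970012523233890533447265625

Result: 88817841970012523233890533447265625
Multiplications needed: 7 (7 lines after 5^1)

5^50 = 88817841970012523233890533447265625. Using exponentiation by squaring, this requires 7 multiplications. The key idea: if the exponent is even, square the half-power; if odd, multiply by the base once.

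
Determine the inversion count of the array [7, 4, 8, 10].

Finding inversions in [7, 4, 8, 10]:

(0, 1): arr[0]=7 > arr[1]=4

Total inversions: 1

The array has 1 inversion(s): (0,1). Each pair (i,j) satisfies i < j and arr[i] > arr[j].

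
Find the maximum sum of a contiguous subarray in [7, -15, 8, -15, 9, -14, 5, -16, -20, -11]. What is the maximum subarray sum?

Using Kadane's algorithm on [7, -15, 8, -15, 9, -14, 5, -16, -20, -11]:

Scanning through the array:
Position 1 (value -15): max_ending_here = -8, max_so_far = 7
Position 2 (value 8): max_ending_here = 8, max_so_far = 8
Position 3 (value -15): max_ending_here = -7, max_so_far = 8
Position 4 (value 9): max_ending_here = 9, max_so_far = 9
Position 5 (value -14): max_ending_here = -5, max_so_far = 9
Position 6 (value 5): max_ending_here = 5, max_so_far = 9
Position 7 (value -16): max_ending_here = -11, max_so_far = 9
Position 8 (value -20): max_ending_here = -20, max_so_far = 9
Position 9 (value -11): max_ending_here = -11, max_so_far = 9

Maximum subarray: [9]
Maximum sum: 9

The maximum subarray is [9] with sum 9. This subarray runs from index 4 to index 4.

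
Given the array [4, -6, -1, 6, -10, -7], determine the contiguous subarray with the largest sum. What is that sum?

Using Kadane's algorithm on [4, -6, -1, 6, -10, -7]:

Scanning through the array:
Position 1 (value -6): max_ending_here = -2, max_so_far = 4
Position 2 (value -1): max_ending_here = -1, max_so_far = 4
Position 3 (value 6): max_ending_here = 6, max_so_far = 6
Position 4 (value -10): max_ending_here = -4, max_so_far = 6
Position 5 (value -7): max_ending_here = -7, max_so_far = 6

Maximum subarray: [6]
Maximum sum: 6

The maximum subarray is [6] with sum 6. This subarray runs from index 3 to index 3.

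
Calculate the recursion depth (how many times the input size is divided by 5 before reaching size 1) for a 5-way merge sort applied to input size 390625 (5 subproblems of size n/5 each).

For divide and conquer with division factor 5:

Problem sizes at each level:
Level 0: 390625
Level 1: 78125
Level 2: 15625
Level 3: 3125
Level 4: 625
Level 5: 125
Level 6: 25
Level 7: 5
Level 8: 1

The root is level 0 and the size-1 base case is level 8 (the tree spans levels 0 through 8, i.e. 9 levels counting the root), so the depth is the number of divisions: log_5(390625) = 8

The recursion tree depth is log_5(390625) = 8. At each level, the problem size is divided by 5, so it takes 8 divisions to reduce to a base case of size 1. The algorithm makes 5 recursive calls at each level.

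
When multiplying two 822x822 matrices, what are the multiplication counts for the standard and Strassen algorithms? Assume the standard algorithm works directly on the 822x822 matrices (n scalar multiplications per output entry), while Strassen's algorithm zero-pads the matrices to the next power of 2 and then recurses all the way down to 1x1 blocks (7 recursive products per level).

Matrix multiplication for 822x822 matrices:

Strassen's algorithm requires power-of-2 dimensions. Pad 822x822 to 1024x1024 (next power of 2).

Standard algorithm: 822^3 = 555412248 multiplications
Strassen's algorithm: 7^(log2(1024)) = 7^10 = 282475249 multiplications
Savings: 555412248 - 282475249 = 272936999 multiplications

Standard: 555412248 multiplications (822^3). Strassen: 282475249 multiplications (7^10, after padding to 1024x1024). Strassen reduces 8 recursive multiplications to 7 at each level.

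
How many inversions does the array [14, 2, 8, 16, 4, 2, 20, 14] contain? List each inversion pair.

Finding inversions in [14, 2, 8, 16, 4, 2, 20, 14]:

(0, 1): arr[0]=14 > arr[1]=2
(0, 2): arr[0]=14 > arr[2]=8
(0, 4): arr[0]=14 > arr[4]=4
(0, 5): arr[0]=14 > arr[5]=2
(2, 4): arr[2]=8 > arr[4]=4
(2, 5): arr[2]=8 > arr[5]=2
(3, 4): arr[3]=16 > arr[4]=4
(3, 5): arr[3]=16 > arr[5]=2
(3, 7): arr[3]=16 > arr[7]=14
(4, 5): arr[4]=4 > arr[5]=2
(6, 7): arr[6]=20 > arr[7]=14

Total inversions: 11

The array has 11 inversion(s): (0,1), (0,2), (0,4), (0,5), (2,4), (2,5), (3,4), (3,5), (3,7), (4,5), (6,7). Each pair (i,j) satisfies i < j and arr[i] > arr[j].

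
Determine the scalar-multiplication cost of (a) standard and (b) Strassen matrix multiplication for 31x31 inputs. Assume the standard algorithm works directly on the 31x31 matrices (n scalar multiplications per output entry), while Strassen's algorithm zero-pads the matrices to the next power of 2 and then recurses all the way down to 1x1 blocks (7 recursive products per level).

Matrix multiplication for 31x31 matrices:

Strassen's algorithm requires power-of-2 dimensions. Pad 31x31 to 32x32 (next power of 2).

Standard algorithm: 31^3 = 29791 multiplications
Strassen's algorithm: 7^(log2(32)) = 7^5 = 16807 multiplications
Savings: 29791 - 16807 = 12984 multiplications

Standard: 29791 multiplications (31^3). Strassen: 16807 multiplications (7^5, after padding to 32x32). Strassen reduces 8 recursive multiplications to 7 at each level.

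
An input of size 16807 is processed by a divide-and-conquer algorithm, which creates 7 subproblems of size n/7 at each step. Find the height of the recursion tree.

For divide and conquer with division factor 7:

Problem sizes at each level:
Level 0: 16807
Level 1: 2401
Level 2: 343
Level 3: 49
Level 4: 7
Level 5: 1

The root is level 0 and the size-1 base case is level 5 (the tree spans levels 0 through 5, i.e. 6 levels counting the root), so the depth is the number of divisions: log_7(16807) = 5

The recursion tree depth is log_7(16807) = 5. At each level, the problem size is divided by 7, so it takes 5 divisions to reduce to a base case of size 1. The algorithm makes 7 recursive calls at each level.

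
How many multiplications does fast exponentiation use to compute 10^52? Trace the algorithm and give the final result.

Computing 10^52 by squaring (build up from 10^1; each line after the first costs one multiplication):

10^1 = 10
10^2 = (10^1)^2 = 10^2 = 100
10^3 = 10 * 10^2 = 10 * 100 = 1000
10^6 = (10^3)^2 = 1000^2 = 1000000
10^12 = (10^6)^2 = 1000000^2 = 1000000000000
10^13 = 10 * 10^12 = 10 * 1000000000000 = 10000000000000
10^26 = (10^13)^2 = 10000000000000^2 = 100000000000000000000000000
10^52 = (10^26)^2 = 100000000000000000000000000^2 = 10000000000000000000000000000000000000000000000000000

Result: 10000000000000000000000000000000000000000000000000000
Multiplications needed: 7 (7 lines after 10^1)

10^52 = 10000000000000000000000000000000000000000000000000000. Using exponentiation by squaring, this requires 7 multiplications. The key idea: if the exponent is even, square the half-power; if odd, multiply by the base once.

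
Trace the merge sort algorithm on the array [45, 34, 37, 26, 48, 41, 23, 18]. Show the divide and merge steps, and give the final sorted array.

Merge sort trace:

Split: [45, 34, 37, 26, 48, 41, 23, 18] -> [45, 34, 37, 26] and [48, 41, 23, 18]
  Split: [45, 34, 37, 26] -> [45, 34] and [37, 26]
    Split: [45, 34] -> [45] and [34]
    Merge: [45] + [34] -> [34, 45]
    Split: [37, 26] -> [37] and [26]
    Merge: [37] + [26] -> [26, 37]
  Merge: [34, 45] + [26, 37] -> [26, 34, 37, 45]
  Split: [48, 41, 23, 18] -> [48, 41] and [23, 18]
    Split: [48, 41] -> [48] and [41]
    Merge: [48] + [41] -> [41, 48]
    Split: [23, 18] -> [23] and [18]
    Merge: [23] + [18] -> [18, 23]
  Merge: [41, 48] + [18, 23] -> [18, 23, 41, 48]
Merge: [26, 34, 37, 45] + [18, 23, 41, 48] -> [18, 23, 26, 34, 37, 41, 45, 48]

Final sorted array: [18, 23, 26, 34, 37, 41, 45, 48]

The merge sort proceeds by recursively splitting the array and merging sorted halves.
After all merges, the sorted array is [18, 23, 26, 34, 37, 41, 45, 48].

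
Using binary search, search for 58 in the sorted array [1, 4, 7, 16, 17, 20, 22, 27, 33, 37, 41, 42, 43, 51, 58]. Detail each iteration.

Binary search for 58 in [1, 4, 7, 16, 17, 20, 22, 27, 33, 37, 41, 42, 43, 51, 58]:

lo=0, hi=14, mid=7, arr[mid]=27 -> 27 < 58, search right half
lo=8, hi=14, mid=11, arr[mid]=42 -> 42 < 58, search right half
lo=12, hi=14, mid=13, arr[mid]=51 -> 51 < 58, search right half
lo=14, hi=14, mid=14, arr[mid]=58 -> Found target at index 14!

Binary search finds 58 at index 14 after 4 comparisons. The search repeatedly halves the search space by comparing with the middle element.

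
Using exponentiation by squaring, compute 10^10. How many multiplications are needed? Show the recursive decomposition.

Computing 10^10 by squaring (build up from 10^1; each line after the first costs one multiplication):

10^1 = 10
10^2 = (10^1)^2 = 10^2 = 100
10^4 = (10^2)^2 = 100^2 = 10000
10^5 = 10 * 10^4 = 10 * 10000 = 100000
10^10 = (10^5)^2 = 100000^2 = 10000000000

Result: 10000000000
Multiplications needed: 4 (4 lines after 10^1)

10^10 = 10000000000. Using exponentiation by squaring, this requires 4 multiplications. The key idea: if the exponent is even, square the half-power; if odd, multiply by the base once.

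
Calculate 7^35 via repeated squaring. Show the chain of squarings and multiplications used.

Computing 7^35 by squaring (build up from 7^1; each line after the first costs one multiplication):

7^1 = 7
7^2 = (7^1)^2 = 7^2 = 49
7^4 = (7^2)^2 = 49^2 = 2401
7^8 = (7^4)^2 = 2401^2 = 5764801
7^16 = (7^8)^2 = 5764801^2 = 33232930569601
7^17 = 7 * 7^16 = 7 * 33232930569601 = 232630513987207
7^34 = (7^17)^2 = 232630513987207^2 = 54116956037952111668959660849
7^35 = 7 * 7^34 = 7 * 54116956037952111668959660849 = 378818692265664781682717625943

Result: 378818692265664781682717625943
Multiplications needed: 7 (7 lines after 7^1)

7^35 = 378818692265664781682717625943. Using exponentiation by squaring, this requires 7 multiplications. The key idea: if the exponent is even, square the half-power; if odd, multiply by the base once.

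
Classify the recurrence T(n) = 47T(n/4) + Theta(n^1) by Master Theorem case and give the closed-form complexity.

Master Theorem for T(n) = 47T(n/4) + O(n^1):

a = 47, b = 4, c = 1
log_b(a) = log_4(47) = 2.7773

Case 1: c = 1 < log_4(47) = 2.7773
T(n) = O(n^(log_4 47))

For T(n) = 47T(n/4) + O(n^1): log_4(47) = 2.7773. This is Case 1 of the Master Theorem (c < log_b(a), work dominated by leaves), giving O(n^(log_4 47)).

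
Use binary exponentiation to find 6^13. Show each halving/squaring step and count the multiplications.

Computing 6^13 by squaring (build up from 6^1; each line after the first costs one multiplication):

6^1 = 6
6^2 = (6^1)^2 = 6^2 = 36
6^3 = 6 * 6^2 = 6 * 36 = 216
6^6 = (6^3)^2 = 216^2 = 46656
6^12 = (6^6)^2 = 46656^2 = 2176782336
6^13 = 6 * 6^12 = 6 * 2176782336 = 13060694016

Result: 13060694016
Multiplications needed: 5 (5 lines after 6^1)

6^13 = 13060694016. Using exponentiation by squaring, this requires 5 multiplications. The key idea: if the exponent is even, square the half-power; if odd, multiply by the base once.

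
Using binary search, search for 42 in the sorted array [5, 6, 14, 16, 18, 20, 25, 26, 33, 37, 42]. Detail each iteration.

Binary search for 42 in [5, 6, 14, 16, 18, 20, 25, 26, 33, 37, 42]:

lo=0, hi=10, mid=5, arr[mid]=20 -> 20 < 42, search right half
lo=6, hi=10, mid=8, arr[mid]=33 -> 33 < 42, search right half
lo=9, hi=10, mid=9, arr[mid]=37 -> 37 < 42, search right half
lo=10, hi=10, mid=10, arr[mid]=42 -> Found target at index 10!

Binary search finds 42 at index 10 after 4 comparisons. The search repeatedly halves the search space by comparing with the middle element.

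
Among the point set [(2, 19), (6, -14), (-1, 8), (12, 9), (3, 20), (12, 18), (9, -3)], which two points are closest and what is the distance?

Computing all pairwise distances among 7 points:

d((2, 19), (6, -14)) = 33.2415
d((2, 19), (-1, 8)) = 11.4018
d((2, 19), (12, 9)) = 14.1421
d((2, 19), (3, 20)) = 1.4142 <-- minimum
d((2, 19), (12, 18)) = 10.0499
d((2, 19), (9, -3)) = 23.0868
d((6, -14), (-1, 8)) = 23.0868
d((6, -14), (12, 9)) = 23.7697
d((6, -14), (3, 20)) = 34.1321
d((6, -14), (12, 18)) = 32.5576
d((6, -14), (9, -3)) = 11.4018
d((-1, 8), (12, 9)) = 13.0384
d((-1, 8), (3, 20)) = 12.6491
d((-1, 8), (12, 18)) = 16.4012
d((-1, 8), (9, -3)) = 14.8661
d((12, 9), (3, 20)) = 14.2127
d((12, 9), (12, 18)) = 9.0
d((12, 9), (9, -3)) = 12.3693
d((3, 20), (12, 18)) = 9.2195
d((3, 20), (9, -3)) = 23.7697
d((12, 18), (9, -3)) = 21.2132

Closest pair: (2, 19) and (3, 20) with distance 1.4142

The closest pair is (2, 19) and (3, 20) with Euclidean distance 1.4142. For 7 points, brute-force pairwise comparison is shown above. For large n, the divide-and-conquer algorithm (sort by x, recurse on halves, check the dividing strip) achieves O(n log n).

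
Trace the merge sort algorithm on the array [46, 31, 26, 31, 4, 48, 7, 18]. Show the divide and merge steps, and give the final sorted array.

Merge sort trace:

Split: [46, 31, 26, 31, 4, 48, 7, 18] -> [46, 31, 26, 31] and [4, 48, 7, 18]
  Split: [46, 31, 26, 31] -> [46, 31] and [26, 31]
    Split: [46, 31] -> [46] and [31]
    Merge: [46] + [31] -> [31, 46]
    Split: [26, 31] -> [26] and [31]
    Merge: [26] + [31] -> [26, 31]
  Merge: [31, 46] + [26, 31] -> [26, 31, 31, 46]
  Split: [4, 48, 7, 18] -> [4, 48] and [7, 18]
    Split: [4, 48] -> [4] and [48]
    Merge: [4] + [48] -> [4, 48]
    Split: [7, 18] -> [7] and [18]
    Merge: [7] + [18] -> [7, 18]
  Merge: [4, 48] + [7, 18] -> [4, 7, 18, 48]
Merge: [26, 31, 31, 46] + [4, 7, 18, 48] -> [4, 7, 18, 26, 31, 31, 46, 48]

Final sorted array: [4, 7, 18, 26, 31, 31, 46, 48]

The merge sort proceeds by recursively splitting the array and merging sorted halves.
After all merges, the sorted array is [4, 7, 18, 26, 31, 31, 46, 48].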